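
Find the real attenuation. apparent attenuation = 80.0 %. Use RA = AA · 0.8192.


RA = 80.0 · 0.8192

65.5360 %


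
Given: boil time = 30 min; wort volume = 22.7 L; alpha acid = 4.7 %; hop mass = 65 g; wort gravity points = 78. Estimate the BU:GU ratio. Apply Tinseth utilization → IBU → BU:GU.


U = 1.65·0.000125^(GP/1000)·(1−e^(−0.04t))/4.15;  IBU = (α/100)·m·U·1000/V;  BU:GU = IBU/GP
U = 1.65·0.000125^(78/1000)·(1−e^(−0.04·30))/4.15 = 0.1378
IBU = (4.7/100)·65·0.1378·1000/22.7 = 18.5497
BU:GU = 18.5497/78

0.2378


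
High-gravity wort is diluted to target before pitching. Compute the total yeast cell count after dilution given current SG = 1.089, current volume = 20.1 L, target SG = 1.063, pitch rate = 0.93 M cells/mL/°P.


V_w = V·((SG_c−1)/(SG_t−1)−1);  °P = 259 − 259/SG_t;  cells = rate·(V+V_w)·°P
V_w = 20.1·((1.089−1)/(1.063−1)−1) = 8.2952
V_final = 20.1 + 8.2952 = 28.3952
°P = 259 − 259/1.063 = 15.3500
cells = 0.93·28.3952·15.3500

405.3550 billion cells


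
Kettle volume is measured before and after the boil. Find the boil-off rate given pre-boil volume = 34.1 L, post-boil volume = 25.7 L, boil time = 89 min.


rate = (V_pre − V_post) / (t_min/60)
rate = (34.1 − 25.7) / (89/60)

5.6629 L/hr


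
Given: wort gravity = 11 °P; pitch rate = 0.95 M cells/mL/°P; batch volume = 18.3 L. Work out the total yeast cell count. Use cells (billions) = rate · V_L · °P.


cells = 0.95 · 18.3 · 11

191.2350 billion cells


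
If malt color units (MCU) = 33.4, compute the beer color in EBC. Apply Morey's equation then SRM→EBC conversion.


SRM = 1.4922·MCU^0.6859;  EBC = SRM·1.97
SRM = 1.4922·33.4^0.6859 = 16.5564
EBC = 16.5564·1.97

32.6160 EBC


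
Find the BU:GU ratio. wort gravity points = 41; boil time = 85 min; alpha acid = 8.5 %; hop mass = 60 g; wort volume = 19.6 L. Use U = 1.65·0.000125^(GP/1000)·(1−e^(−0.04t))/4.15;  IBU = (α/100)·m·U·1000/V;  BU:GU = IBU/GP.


U = 1.65·0.000125^(41/1000)·(1−e^(−0.04·85))/4.15 = 0.2659
IBU = (8.5/100)·60·0.2659·1000/19.6 = 69.1802
BU:GU = 69.1802/41

1.6873


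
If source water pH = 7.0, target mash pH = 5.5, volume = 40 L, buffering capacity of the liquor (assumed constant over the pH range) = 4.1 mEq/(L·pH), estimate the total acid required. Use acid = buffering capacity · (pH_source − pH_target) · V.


acid = 4.1 · (7.0 − 5.5) · 40

246.0000 mEq


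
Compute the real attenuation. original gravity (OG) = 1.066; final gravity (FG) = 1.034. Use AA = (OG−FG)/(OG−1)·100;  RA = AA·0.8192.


AA = (1.066 − 1.034)/(1.066 − 1)·100 = 48.4848
RA = 48.4848·0.8192

39.7188 %


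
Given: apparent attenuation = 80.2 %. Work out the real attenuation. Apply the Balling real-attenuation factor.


RA = AA · 0.8192
RA = 80.2 · 0.8192

65.6998 %


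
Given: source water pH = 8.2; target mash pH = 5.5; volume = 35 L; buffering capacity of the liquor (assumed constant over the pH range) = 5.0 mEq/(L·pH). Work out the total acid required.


acid = buffering capacity · (pH_source − pH_target) · V
acid = 5.0 · (8.2 − 5.5) · 35

472.5000 mEq


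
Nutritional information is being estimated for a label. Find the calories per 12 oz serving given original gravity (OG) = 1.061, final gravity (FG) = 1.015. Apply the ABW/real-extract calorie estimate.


ABW = (OG−FG)·131.25·0.79/FG;  °P = 259 − 259/SG (for OG→OE and FG→AE);  RE = 0.1808·OE + 0.8192·AE;  Cal = (6.9·ABW + 4·(RE−0.1))·FG·3.55
ABW = (1.061 − 1.015)·131.25·0.79/1.015 = 4.6991
OE = 259 − 259/1.061 = 14.8907 °P
AE = 259 − 259/1.015 = 3.8276 °P
RE = 0.1808·14.8907 + 0.8192·3.8276 = 5.8278 °P
Cal = (6.9·4.6991 + 4·(5.8278−0.1))·1.015·3.55

199.3866 kcal


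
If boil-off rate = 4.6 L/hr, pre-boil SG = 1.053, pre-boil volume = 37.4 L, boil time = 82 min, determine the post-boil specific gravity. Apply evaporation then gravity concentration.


V_post = V_pre − rate·(t/60);  SG_post = 1 + (SG_pre−1)·V_pre/V_post
V_post = 37.4 − 4.6·(82/60) = 31.1133
SG_post = 1 + (1.053 − 1)·37.4/31.1133

1.0637


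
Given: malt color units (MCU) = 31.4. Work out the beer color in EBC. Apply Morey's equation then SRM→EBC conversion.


SRM = 1.4922·MCU^0.6859;  EBC = SRM·1.97
SRM = 1.4922·31.4^0.6859 = 15.8698
EBC = 15.8698·1.97

31.2635 EBC


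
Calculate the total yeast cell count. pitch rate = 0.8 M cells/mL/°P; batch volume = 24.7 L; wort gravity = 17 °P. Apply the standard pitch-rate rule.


cells (billions) = rate · V_L · °P
cells = 0.8 · 24.7 · 17

335.9200 billion cells


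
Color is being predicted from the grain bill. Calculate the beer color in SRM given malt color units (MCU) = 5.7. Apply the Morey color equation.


SRM = 1.4922 · MCU^0.6859
SRM = 1.4922 · 5.7^0.6859

4.9236 SRM


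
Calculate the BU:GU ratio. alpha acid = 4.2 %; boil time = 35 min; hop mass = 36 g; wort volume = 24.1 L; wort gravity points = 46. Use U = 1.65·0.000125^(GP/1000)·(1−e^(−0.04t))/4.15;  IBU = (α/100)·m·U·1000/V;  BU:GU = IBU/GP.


U = 1.65·0.000125^(46/1000)·(1−e^(−0.04·35))/4.15 = 0.1981
IBU = (4.2/100)·36·0.1981·1000/24.1 = 12.4296
BU:GU = 12.4296/46

0.2702


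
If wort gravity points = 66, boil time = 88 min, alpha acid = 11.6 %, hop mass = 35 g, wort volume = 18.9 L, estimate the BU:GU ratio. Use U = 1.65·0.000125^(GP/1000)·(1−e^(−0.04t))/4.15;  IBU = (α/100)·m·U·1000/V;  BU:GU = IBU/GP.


U = 1.65·0.000125^(66/1000)·(1−e^(−0.04·88))/4.15 = 0.2132
IBU = (11.6/100)·35·0.2132·1000/18.9 = 45.7981
BU:GU = 45.7981/66

0.6939


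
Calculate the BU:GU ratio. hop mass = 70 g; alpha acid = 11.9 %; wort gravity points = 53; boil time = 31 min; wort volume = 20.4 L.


U = 1.65·0.000125^(GP/1000)·(1−e^(−0.04t))/4.15;  IBU = (α/100)·m·U·1000/V;  BU:GU = IBU/GP
U = 1.65·0.000125^(53/1000)·(1−e^(−0.04·31))/4.15 = 0.1755
IBU = (11.9/100)·70·0.1755·1000/20.4 = 71.6509
BU:GU = 71.6509/53

1.3519


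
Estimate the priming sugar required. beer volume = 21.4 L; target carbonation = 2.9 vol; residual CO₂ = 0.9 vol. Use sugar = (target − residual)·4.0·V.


sugar = (2.9 − 0.9)·4.0·21.4

171.2000 g


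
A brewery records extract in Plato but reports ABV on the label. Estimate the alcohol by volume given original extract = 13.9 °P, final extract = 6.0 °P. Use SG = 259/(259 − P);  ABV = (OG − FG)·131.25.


OG = 259/(259 − 13.9) = 1.0567
FG = 259/(259 − 6.0) = 1.0237
ABV = (1.0567 − 1.0237)·131.25

4.3307 % ABV


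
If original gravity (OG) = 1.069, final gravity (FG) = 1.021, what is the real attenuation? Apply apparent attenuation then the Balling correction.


AA = (OG−FG)/(OG−1)·100;  RA = AA·0.8192
AA = (1.069 − 1.021)/(1.069 − 1)·100 = 69.5652
RA = 69.5652·0.8192

56.9878 %


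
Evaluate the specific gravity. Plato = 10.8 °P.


SG = 259/(259 − P)
SG = 259/(259 − 10.8)

1.0435


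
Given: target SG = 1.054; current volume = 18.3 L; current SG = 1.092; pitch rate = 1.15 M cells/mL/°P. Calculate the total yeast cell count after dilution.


V_w = V·((SG_c−1)/(SG_t−1)−1);  °P = 259 − 259/SG_t;  cells = rate·(V+V_w)·°P
V_w = 18.3·((1.092−1)/(1.054−1)−1) = 12.8778
V_final = 18.3 + 12.8778 = 31.1778
°P = 259 − 259/1.054 = 13.2694
cells = 1.15·31.1778·13.2694

475.7687 billion cells


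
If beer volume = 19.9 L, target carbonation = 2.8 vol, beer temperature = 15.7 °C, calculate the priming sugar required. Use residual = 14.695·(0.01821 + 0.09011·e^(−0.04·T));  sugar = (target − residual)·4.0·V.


residual = 14.695·(0.01821 + 0.09011·e^(−0.04·15.7)) = 0.9742
sugar = (2.8 − 0.9742)·4.0·19.9

145.3299 g


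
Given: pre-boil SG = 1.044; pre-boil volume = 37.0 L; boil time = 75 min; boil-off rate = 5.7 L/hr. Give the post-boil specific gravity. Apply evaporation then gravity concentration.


V_post = V_pre − rate·(t/60);  SG_post = 1 + (SG_pre−1)·V_pre/V_post
V_post = 37.0 − 5.7·(75/60) = 29.8750
SG_post = 1 + (1.044 − 1)·37.0/29.8750

1.0545


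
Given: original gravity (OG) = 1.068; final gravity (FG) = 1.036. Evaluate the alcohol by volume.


ABV = (OG − FG) · 131.25
ABV = (1.068 − 1.036) · 131.25

4.2000 % ABV


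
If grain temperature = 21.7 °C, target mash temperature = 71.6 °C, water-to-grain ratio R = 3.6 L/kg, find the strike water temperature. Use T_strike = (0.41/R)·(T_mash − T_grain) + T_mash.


T_strike = (0.41/3.6)·(71.6 − 21.7) + 71.6

77.2831 °C


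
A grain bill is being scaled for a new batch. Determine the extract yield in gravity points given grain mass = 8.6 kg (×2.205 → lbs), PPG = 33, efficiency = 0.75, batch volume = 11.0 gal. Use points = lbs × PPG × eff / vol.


lbs = 8.6 × 2.205 = 18.9630
points = 18.9630 × 33 × 0.75 / 11.0

42.6668 points


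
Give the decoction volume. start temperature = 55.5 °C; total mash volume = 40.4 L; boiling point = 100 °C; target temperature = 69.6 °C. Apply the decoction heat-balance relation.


V_dec = V_total·(T_target − T_start)/(T_boil − T_start)
V_dec = 40.4·(69.6 − 55.5)/(100 − 55.5)

12.8009 L


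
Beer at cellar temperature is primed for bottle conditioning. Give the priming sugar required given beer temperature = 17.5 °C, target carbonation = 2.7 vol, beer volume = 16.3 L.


residual = 14.695·(0.01821 + 0.09011·e^(−0.04·T));  sugar = (target − residual)·4.0·V
residual = 14.695·(0.01821 + 0.09011·e^(−0.04·17.5)) = 0.9252
sugar = (2.7 − 0.9252)·4.0·16.3

115.7197 g


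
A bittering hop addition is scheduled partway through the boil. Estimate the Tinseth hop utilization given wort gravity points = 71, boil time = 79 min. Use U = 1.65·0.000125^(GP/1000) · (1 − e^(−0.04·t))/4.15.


bigness = 1.65·0.000125^(71/1000) = 0.8717
boil_factor = (1 − e^(−0.04·79))/4.15 = 0.2307
U = 0.8717 · 0.2307

0.2011


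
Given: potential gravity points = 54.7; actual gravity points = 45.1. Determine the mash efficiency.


efficiency = actual / potential × 100
efficiency = 45.1 / 54.7 × 100

82.4497 %


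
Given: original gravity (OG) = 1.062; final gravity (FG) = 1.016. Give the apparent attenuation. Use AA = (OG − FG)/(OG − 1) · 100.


AA = (1.062 − 1.016)/(1.062 − 1) · 100

74.1935 %


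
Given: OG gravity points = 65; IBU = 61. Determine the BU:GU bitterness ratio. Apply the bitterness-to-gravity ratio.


BU:GU = IBU / OG_points
BU:GU = 61 / 65

0.9385


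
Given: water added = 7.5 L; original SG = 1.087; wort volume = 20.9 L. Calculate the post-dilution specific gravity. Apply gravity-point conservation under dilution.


SG_new = 1 + (SG_old − 1)·V_old/(V_old + V_water)
pts = (1.087 − 1)·1000·20.9/(20.9 + 7.5) = 64.0246
SG_new = 1 + 64.0246/1000

1.0640


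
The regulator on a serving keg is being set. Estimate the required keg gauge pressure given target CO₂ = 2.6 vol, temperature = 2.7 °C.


psi = vols/(0.01821 + 0.09011·e^(−0.04·T)) − 14.695
psi = 2.6/(0.01821 + 0.09011·e^(−0.04·2.7)) − 14.695

11.5424 psi


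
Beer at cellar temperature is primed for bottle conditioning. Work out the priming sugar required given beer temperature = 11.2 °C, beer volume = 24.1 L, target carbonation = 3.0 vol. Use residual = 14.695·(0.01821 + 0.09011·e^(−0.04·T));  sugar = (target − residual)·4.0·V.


residual = 14.695·(0.01821 + 0.09011·e^(−0.04·11.2)) = 1.1136
sugar = (3.0 − 1.1136)·4.0·24.1

181.8478 g


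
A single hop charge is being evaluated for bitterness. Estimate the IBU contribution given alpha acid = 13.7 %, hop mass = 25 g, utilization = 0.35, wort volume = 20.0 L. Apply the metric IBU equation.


IBU = (α/100)·mass·U·1000 / V
IBU = (13.7/100)·25·0.35·1000 / 20.0

59.9375 IBU


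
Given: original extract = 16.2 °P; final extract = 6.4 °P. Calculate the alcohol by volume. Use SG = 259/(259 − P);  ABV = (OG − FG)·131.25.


OG = 259/(259 − 16.2) = 1.0667
FG = 259/(259 − 6.4) = 1.0253
ABV = (1.0667 − 1.0253)·131.25

5.4318 % ABV


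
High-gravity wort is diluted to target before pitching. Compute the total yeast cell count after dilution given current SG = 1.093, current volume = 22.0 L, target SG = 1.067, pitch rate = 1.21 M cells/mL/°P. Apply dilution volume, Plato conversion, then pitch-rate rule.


V_w = V·((SG_c−1)/(SG_t−1)−1);  °P = 259 − 259/SG_t;  cells = rate·(V+V_w)·°P
V_w = 22.0·((1.093−1)/(1.067−1)−1) = 8.5373
V_final = 22.0 + 8.5373 = 30.5373
°P = 259 − 259/1.067 = 16.2634
cells = 1.21·30.5373·16.2634

600.9334 billion cells


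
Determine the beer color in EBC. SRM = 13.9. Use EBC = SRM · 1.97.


EBC = 13.9 · 1.97

27.3830 EBC


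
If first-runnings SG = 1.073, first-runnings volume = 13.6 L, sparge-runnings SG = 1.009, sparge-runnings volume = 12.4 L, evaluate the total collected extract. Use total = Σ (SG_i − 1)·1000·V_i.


first = (1.073 − 1)·1000·13.6 = 992.8000
sparge = (1.009 − 1)·1000·12.4 = 111.6000
total = 992.8000 + 111.6000

1104.4000 gravity·L


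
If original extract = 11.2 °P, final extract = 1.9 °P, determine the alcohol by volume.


SG = 259/(259 − P);  ABV = (OG − FG)·131.25
OG = 259/(259 − 11.2) = 1.0452
FG = 259/(259 − 1.9) = 1.0074
ABV = (1.0452 − 1.0074)·131.25

4.9623 % ABV


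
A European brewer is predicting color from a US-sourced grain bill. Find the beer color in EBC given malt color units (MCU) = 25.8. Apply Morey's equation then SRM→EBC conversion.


SRM = 1.4922·MCU^0.6859;  EBC = SRM·1.97
SRM = 1.4922·25.8^0.6859 = 13.8694
EBC = 13.8694·1.97

27.3227 EBC


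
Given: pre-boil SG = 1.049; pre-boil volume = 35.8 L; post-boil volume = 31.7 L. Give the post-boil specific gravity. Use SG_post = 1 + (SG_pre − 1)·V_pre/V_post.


pts_pre = (1.049 − 1)·1000 = 49.0000
pts_post = 49.0000·35.8/31.7 = 55.3375
SG_post = 1 + 55.3375/1000

1.0553


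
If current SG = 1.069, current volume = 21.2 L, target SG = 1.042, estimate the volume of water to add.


V_water = V·((SG_curr − 1)/(SG_target − 1) − 1)
V_water = 21.2·((1.069 − 1)/(1.042 − 1) − 1)

13.6286 L


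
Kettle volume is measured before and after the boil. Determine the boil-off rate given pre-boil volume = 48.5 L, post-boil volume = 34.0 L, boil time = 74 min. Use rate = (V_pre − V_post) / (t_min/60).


rate = (48.5 − 34.0) / (74/60)

11.7568 L/hr


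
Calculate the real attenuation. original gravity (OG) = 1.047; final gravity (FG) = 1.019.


AA = (OG−FG)/(OG−1)·100;  RA = AA·0.8192
AA = (1.047 − 1.019)/(1.047 − 1)·100 = 59.5745
RA = 59.5745·0.8192

48.8034 %


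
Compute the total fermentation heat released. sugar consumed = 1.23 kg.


Q = m_sugar · 590 kJ/kg
Q = 1.23 · 590

725.7000 kJ


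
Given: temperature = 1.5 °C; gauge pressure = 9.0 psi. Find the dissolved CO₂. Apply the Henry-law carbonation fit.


vols = (P + 14.695)·(0.01821 + 0.09011·e^(−0.04·T))
vols = (9.0 + 14.695)·(0.01821 + 0.09011·e^(−0.04·1.5))

2.4423 volumes


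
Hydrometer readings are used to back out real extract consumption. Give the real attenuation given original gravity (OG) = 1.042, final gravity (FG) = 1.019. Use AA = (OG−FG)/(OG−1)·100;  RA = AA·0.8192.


AA = (1.042 − 1.019)/(1.042 − 1)·100 = 54.7619
RA = 54.7619·0.8192

44.8610 %


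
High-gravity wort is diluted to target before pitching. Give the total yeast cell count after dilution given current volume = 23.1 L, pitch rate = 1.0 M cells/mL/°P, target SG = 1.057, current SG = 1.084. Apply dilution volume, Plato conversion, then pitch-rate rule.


V_w = V·((SG_c−1)/(SG_t−1)−1);  °P = 259 − 259/SG_t;  cells = rate·(V+V_w)·°P
V_w = 23.1·((1.084−1)/(1.057−1)−1) = 10.9421
V_final = 23.1 + 10.9421 = 34.0421
°P = 259 − 259/1.057 = 13.9669
cells = 1.0·34.0421·13.9669

475.4623 billion cells


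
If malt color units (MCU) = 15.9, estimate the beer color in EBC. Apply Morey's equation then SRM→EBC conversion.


SRM = 1.4922·MCU^0.6859;  EBC = SRM·1.97
SRM = 1.4922·15.9^0.6859 = 9.9510
EBC = 9.9510·1.97

19.6034 EBC


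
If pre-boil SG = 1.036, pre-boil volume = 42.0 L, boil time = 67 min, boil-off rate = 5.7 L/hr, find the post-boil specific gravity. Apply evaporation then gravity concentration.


V_post = V_pre − rate·(t/60);  SG_post = 1 + (SG_pre−1)·V_pre/V_post
V_post = 42.0 − 5.7·(67/60) = 35.6350
SG_post = 1 + (1.036 − 1)·42.0/35.6350

1.0424


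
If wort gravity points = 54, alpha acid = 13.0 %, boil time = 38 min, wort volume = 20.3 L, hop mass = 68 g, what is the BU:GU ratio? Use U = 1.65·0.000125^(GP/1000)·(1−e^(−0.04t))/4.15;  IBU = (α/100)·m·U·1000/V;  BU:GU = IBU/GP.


U = 1.65·0.000125^(54/1000)·(1−e^(−0.04·38))/4.15 = 0.1912
IBU = (13.0/100)·68·0.1912·1000/20.3 = 83.2600
BU:GU = 83.2600/54

1.5419


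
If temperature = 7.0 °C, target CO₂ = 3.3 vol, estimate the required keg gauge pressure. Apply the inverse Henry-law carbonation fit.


psi = vols/(0.01821 + 0.09011·e^(−0.04·T)) − 14.695
psi = 3.3/(0.01821 + 0.09011·e^(−0.04·7.0)) − 14.695

23.5376 psi


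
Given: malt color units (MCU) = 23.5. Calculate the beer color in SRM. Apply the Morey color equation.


SRM = 1.4922 · MCU^0.6859
SRM = 1.4922 · 23.5^0.6859

13.0090 SRM


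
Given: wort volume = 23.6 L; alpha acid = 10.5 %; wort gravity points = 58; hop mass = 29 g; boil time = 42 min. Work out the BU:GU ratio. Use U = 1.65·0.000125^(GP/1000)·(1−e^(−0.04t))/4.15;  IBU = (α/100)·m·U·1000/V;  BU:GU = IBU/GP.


U = 1.65·0.000125^(58/1000)·(1−e^(−0.04·42))/4.15 = 0.1921
IBU = (10.5/100)·29·0.1921·1000/23.6 = 24.7832
BU:GU = 24.7832/58

0.4273


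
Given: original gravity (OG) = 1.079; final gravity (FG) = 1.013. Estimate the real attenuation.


AA = (OG−FG)/(OG−1)·100;  RA = AA·0.8192
AA = (1.079 − 1.013)/(1.079 − 1)·100 = 83.5443
RA = 83.5443·0.8192

68.4395 %


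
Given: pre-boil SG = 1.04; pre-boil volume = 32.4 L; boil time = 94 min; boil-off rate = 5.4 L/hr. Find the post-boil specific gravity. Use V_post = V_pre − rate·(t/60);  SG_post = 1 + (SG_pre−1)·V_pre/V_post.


V_post = 32.4 − 5.4·(94/60) = 23.9400
SG_post = 1 + (1.04 − 1)·32.4/23.9400

1.0541


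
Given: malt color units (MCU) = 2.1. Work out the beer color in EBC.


SRM = 1.4922·MCU^0.6859;  EBC = SRM·1.97
SRM = 1.4922·2.1^0.6859 = 2.4822
EBC = 2.4822·1.97

4.8899 EBC


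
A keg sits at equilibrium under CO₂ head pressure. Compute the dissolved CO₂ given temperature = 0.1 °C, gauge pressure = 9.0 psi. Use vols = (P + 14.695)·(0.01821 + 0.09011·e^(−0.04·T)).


vols = (9.0 + 14.695)·(0.01821 + 0.09011·e^(−0.04·0.1))

2.5581 volumes


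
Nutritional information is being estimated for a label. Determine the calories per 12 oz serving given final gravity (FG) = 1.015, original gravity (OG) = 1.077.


ABW = (OG−FG)·131.25·0.79/FG;  °P = 259 − 259/SG (for OG→OE and FG→AE);  RE = 0.1808·OE + 0.8192·AE;  Cal = (6.9·ABW + 4·(RE−0.1))·FG·3.55
ABW = (1.077 − 1.015)·131.25·0.79/1.015 = 6.3336
OE = 259 − 259/1.077 = 18.5172 °P
AE = 259 − 259/1.015 = 3.8276 °P
RE = 0.1808·18.5172 + 0.8192·3.8276 = 6.4835 °P
Cal = (6.9·6.3336 + 4·(6.4835−0.1))·1.015·3.55

249.4740 kcal


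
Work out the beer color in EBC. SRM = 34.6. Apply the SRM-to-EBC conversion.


EBC = SRM · 1.97
EBC = 34.6 · 1.97

68.1620 EBC


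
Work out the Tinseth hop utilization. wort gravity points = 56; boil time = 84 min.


U = 1.65·0.000125^(GP/1000) · (1 − e^(−0.04·t))/4.15
bigness = 1.65·0.000125^(56/1000) = 0.9975
boil_factor = (1 − e^(−0.04·84))/4.15 = 0.2326
U = 0.9975 · 0.2326

0.2320


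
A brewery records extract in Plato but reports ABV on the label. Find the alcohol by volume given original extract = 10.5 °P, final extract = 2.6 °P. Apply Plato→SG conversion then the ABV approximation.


SG = 259/(259 − P);  ABV = (OG − FG)·131.25
OG = 259/(259 − 10.5) = 1.0423
FG = 259/(259 − 2.6) = 1.0101
ABV = (1.0423 − 1.0101)·131.25

4.2148 % ABV


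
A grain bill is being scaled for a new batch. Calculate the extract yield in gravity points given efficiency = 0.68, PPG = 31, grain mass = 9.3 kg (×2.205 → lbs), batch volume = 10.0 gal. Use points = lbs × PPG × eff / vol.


lbs = 9.3 × 2.205 = 20.5065
points = 20.5065 × 31 × 0.68 / 10.0

43.2277 points


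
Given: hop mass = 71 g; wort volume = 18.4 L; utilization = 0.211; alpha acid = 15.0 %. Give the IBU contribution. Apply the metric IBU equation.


IBU = (α/100)·mass·U·1000 / V
IBU = (15.0/100)·71·0.211·1000 / 18.4

122.1277 IBU


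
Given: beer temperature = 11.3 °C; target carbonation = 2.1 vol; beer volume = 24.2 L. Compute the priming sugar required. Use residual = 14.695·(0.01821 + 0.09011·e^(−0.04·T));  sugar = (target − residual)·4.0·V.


residual = 14.695·(0.01821 + 0.09011·e^(−0.04·11.3)) = 1.1102
sugar = (2.1 − 1.1102)·4.0·24.2

95.8093 g


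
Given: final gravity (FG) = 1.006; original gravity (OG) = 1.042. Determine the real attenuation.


AA = (OG−FG)/(OG−1)·100;  RA = AA·0.8192
AA = (1.042 − 1.006)/(1.042 − 1)·100 = 85.7143
RA = 85.7143·0.8192

70.2171 %


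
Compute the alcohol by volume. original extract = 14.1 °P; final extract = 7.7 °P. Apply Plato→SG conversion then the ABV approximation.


SG = 259/(259 − P);  ABV = (OG − FG)·131.25
OG = 259/(259 − 14.1) = 1.0576
FG = 259/(259 − 7.7) = 1.0306
ABV = (1.0576 − 1.0306)·131.25

3.5351 % ABV


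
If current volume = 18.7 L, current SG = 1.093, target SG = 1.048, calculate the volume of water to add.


V_water = V·((SG_curr − 1)/(SG_target − 1) − 1)
V_water = 18.7·((1.093 − 1)/(1.048 − 1) − 1)

17.5312 L


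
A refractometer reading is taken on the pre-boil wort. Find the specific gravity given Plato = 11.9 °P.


SG = 259/(259 − P)
SG = 259/(259 − 11.9)

1.0482


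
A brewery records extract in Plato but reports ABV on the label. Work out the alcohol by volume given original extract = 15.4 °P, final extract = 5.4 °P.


SG = 259/(259 − P);  ABV = (OG − FG)·131.25
OG = 259/(259 − 15.4) = 1.0632
FG = 259/(259 − 5.4) = 1.0213
ABV = (1.0632 − 1.0213)·131.25

5.5027 % ABV


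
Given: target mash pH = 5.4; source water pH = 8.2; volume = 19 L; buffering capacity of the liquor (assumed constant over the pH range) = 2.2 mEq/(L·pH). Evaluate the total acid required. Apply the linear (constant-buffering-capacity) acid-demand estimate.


acid = buffering capacity · (pH_source − pH_target) · V
acid = 2.2 · (8.2 − 5.4) · 19

117.0400 mEq


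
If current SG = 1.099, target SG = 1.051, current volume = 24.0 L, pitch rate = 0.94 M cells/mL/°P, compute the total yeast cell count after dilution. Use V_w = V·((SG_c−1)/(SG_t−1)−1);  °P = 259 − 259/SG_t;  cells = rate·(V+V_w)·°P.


V_w = 24.0·((1.099−1)/(1.051−1)−1) = 22.5882
V_final = 24.0 + 22.5882 = 46.5882
°P = 259 − 259/1.051 = 12.5680
cells = 0.94·46.5882·12.5680

550.3910 billion cells


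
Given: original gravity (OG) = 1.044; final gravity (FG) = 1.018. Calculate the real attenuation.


AA = (OG−FG)/(OG−1)·100;  RA = AA·0.8192
AA = (1.044 − 1.018)/(1.044 − 1)·100 = 59.0909
RA = 59.0909·0.8192

48.4073 %


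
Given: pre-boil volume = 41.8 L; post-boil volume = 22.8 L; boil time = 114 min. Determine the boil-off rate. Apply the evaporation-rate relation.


rate = (V_pre − V_post) / (t_min/60)
rate = (41.8 − 22.8) / (114/60)

10.0000 L/hr


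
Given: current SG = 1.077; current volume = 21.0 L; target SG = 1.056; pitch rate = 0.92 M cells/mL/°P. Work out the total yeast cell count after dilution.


V_w = V·((SG_c−1)/(SG_t−1)−1);  °P = 259 − 259/SG_t;  cells = rate·(V+V_w)·°P
V_w = 21.0·((1.077−1)/(1.056−1)−1) = 7.8750
V_final = 21.0 + 7.8750 = 28.8750
°P = 259 − 259/1.056 = 13.7348
cells = 0.92·28.8750·13.7348

364.8662 billion cells


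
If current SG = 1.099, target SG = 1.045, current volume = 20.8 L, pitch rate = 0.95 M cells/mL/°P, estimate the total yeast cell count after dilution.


V_w = V·((SG_c−1)/(SG_t−1)−1);  °P = 259 − 259/SG_t;  cells = rate·(V+V_w)·°P
V_w = 20.8·((1.099−1)/(1.045−1)−1) = 24.9600
V_final = 20.8 + 24.9600 = 45.7600
°P = 259 − 259/1.045 = 11.1531
cells = 0.95·45.7600·11.1531

484.8480 billion cells


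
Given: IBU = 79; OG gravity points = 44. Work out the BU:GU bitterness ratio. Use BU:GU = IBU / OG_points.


BU:GU = 79 / 44

1.7955


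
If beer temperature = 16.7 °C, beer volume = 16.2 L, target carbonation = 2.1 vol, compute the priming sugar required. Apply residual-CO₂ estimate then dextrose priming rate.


residual = 14.695·(0.01821 + 0.09011·e^(−0.04·T));  sugar = (target − residual)·4.0·V
residual = 14.695·(0.01821 + 0.09011·e^(−0.04·16.7)) = 0.9465
sugar = (2.1 − 0.9465)·4.0·16.2

74.7442 g


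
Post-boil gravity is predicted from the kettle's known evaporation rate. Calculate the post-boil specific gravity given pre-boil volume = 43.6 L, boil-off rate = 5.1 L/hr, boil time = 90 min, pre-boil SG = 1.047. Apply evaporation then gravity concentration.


V_post = V_pre − rate·(t/60);  SG_post = 1 + (SG_pre−1)·V_pre/V_post
V_post = 43.6 − 5.1·(90/60) = 35.9500
SG_post = 1 + (1.047 − 1)·43.6/35.9500

1.0570


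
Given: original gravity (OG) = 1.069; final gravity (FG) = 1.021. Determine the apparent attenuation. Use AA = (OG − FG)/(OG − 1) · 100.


AA = (1.069 − 1.021)/(1.069 − 1) · 100

69.5652 %


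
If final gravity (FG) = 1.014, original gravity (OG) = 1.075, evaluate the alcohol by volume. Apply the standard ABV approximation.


ABV = (OG − FG) · 131.25
ABV = (1.075 − 1.014) · 131.25

8.0062 % ABV


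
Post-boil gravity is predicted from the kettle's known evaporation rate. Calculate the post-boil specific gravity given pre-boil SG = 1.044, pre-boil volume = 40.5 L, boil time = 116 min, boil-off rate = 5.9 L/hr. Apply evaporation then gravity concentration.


V_post = V_pre − rate·(t/60);  SG_post = 1 + (SG_pre−1)·V_pre/V_post
V_post = 40.5 − 5.9·(116/60) = 29.0933
SG_post = 1 + (1.044 − 1)·40.5/29.0933

1.0613


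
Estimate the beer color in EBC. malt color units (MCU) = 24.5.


SRM = 1.4922·MCU^0.6859;  EBC = SRM·1.97
SRM = 1.4922·24.5^0.6859 = 13.3862
EBC = 13.3862·1.97

26.3707 EBC


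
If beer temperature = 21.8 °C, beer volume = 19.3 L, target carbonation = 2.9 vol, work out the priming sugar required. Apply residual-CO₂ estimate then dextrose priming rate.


residual = 14.695·(0.01821 + 0.09011·e^(−0.04·T));  sugar = (target − residual)·4.0·V
residual = 14.695·(0.01821 + 0.09011·e^(−0.04·21.8)) = 0.8212
sugar = (2.9 − 0.8212)·4.0·19.3

160.4796 g


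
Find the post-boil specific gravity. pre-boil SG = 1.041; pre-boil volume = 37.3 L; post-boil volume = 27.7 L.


SG_post = 1 + (SG_pre − 1)·V_pre/V_post
pts_pre = (1.041 − 1)·1000 = 41.0000
pts_post = 41.0000·37.3/27.7 = 55.2094
SG_post = 1 + 55.2094/1000

1.0552


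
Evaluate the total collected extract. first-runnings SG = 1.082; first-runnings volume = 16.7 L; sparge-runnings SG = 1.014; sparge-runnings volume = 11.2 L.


total = Σ (SG_i − 1)·1000·V_i
first = (1.082 − 1)·1000·16.7 = 1369.4000
sparge = (1.014 − 1)·1000·11.2 = 156.8000
total = 1369.4000 + 156.8000

1526.2000 gravity·L


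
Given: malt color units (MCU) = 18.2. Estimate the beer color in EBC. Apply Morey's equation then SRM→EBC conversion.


SRM = 1.4922·MCU^0.6859;  EBC = SRM·1.97
SRM = 1.4922·18.2^0.6859 = 10.9172
EBC = 10.9172·1.97

21.5068 EBC


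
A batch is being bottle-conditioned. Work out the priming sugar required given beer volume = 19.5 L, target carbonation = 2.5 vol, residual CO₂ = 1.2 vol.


sugar = (target − residual)·4.0·V
sugar = (2.5 − 1.2)·4.0·19.5

101.4000 g


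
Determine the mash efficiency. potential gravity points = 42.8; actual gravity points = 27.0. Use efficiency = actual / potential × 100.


efficiency = 27.0 / 42.8 × 100

63.0841 %


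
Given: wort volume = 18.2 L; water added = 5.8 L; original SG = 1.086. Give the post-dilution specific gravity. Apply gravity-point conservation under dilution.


SG_new = 1 + (SG_old − 1)·V_old/(V_old + V_water)
pts = (1.086 − 1)·1000·18.2/(18.2 + 5.8) = 65.2167
SG_new = 1 + 65.2167/1000

1.0652


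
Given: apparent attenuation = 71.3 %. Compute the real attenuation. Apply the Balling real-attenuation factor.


RA = AA · 0.8192
RA = 71.3 · 0.8192

58.4090 %


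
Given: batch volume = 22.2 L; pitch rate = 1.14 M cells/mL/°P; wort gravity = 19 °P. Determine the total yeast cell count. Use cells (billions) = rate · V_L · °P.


cells = 1.14 · 22.2 · 19

480.8520 billion cells


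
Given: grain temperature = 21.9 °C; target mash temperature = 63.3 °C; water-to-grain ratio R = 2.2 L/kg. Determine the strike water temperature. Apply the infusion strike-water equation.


T_strike = (0.41/R)·(T_mash − T_grain) + T_mash
T_strike = (0.41/2.2)·(63.3 − 21.9) + 63.3

71.0155 °C


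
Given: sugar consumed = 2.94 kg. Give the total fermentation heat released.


Q = m_sugar · 590 kJ/kg
Q = 2.94 · 590

1734.6000 kJ


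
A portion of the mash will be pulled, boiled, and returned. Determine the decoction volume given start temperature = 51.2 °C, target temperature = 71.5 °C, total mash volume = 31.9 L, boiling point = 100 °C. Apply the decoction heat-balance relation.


V_dec = V_total·(T_target − T_start)/(T_boil − T_start)
V_dec = 31.9·(71.5 − 51.2)/(100 − 51.2)

13.2699 L


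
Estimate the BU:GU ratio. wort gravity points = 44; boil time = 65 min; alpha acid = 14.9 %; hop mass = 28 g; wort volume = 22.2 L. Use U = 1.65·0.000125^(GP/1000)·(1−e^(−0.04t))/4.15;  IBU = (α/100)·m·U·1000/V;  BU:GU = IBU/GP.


U = 1.65·0.000125^(44/1000)·(1−e^(−0.04·65))/4.15 = 0.2478
IBU = (14.9/100)·28·0.2478·1000/22.2 = 46.5773
BU:GU = 46.5773/44

1.0586


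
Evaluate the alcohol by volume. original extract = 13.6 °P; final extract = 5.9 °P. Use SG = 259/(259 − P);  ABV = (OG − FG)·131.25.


OG = 259/(259 − 13.6) = 1.0554
FG = 259/(259 − 5.9) = 1.0233
ABV = (1.0554 − 1.0233)·131.25

4.2143 % ABV


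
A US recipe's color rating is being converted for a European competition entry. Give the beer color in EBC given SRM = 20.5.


EBC = SRM · 1.97
EBC = 20.5 · 1.97

40.3850 EBC


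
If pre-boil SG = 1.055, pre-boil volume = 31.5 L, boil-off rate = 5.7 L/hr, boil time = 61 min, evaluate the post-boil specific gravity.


V_post = V_pre − rate·(t/60);  SG_post = 1 + (SG_pre−1)·V_pre/V_post
V_post = 31.5 − 5.7·(61/60) = 25.7050
SG_post = 1 + (1.055 − 1)·31.5/25.7050

1.0674


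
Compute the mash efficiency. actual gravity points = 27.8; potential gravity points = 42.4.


efficiency = actual / potential × 100
efficiency = 27.8 / 42.4 × 100

65.5660 %


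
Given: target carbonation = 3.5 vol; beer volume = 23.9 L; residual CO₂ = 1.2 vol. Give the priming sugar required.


sugar = (target − residual)·4.0·V
sugar = (3.5 − 1.2)·4.0·23.9

219.8800 g


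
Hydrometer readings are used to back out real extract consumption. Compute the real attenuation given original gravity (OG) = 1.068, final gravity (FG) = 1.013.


AA = (OG−FG)/(OG−1)·100;  RA = AA·0.8192
AA = (1.068 − 1.013)/(1.068 − 1)·100 = 80.8824
RA = 80.8824·0.8192

66.2588 %


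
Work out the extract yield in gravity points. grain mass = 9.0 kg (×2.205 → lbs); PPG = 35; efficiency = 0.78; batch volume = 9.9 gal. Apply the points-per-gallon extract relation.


points = lbs × PPG × eff / vol
lbs = 9.0 × 2.205 = 19.8450
points = 19.8450 × 35 × 0.78 / 9.9

54.7241 points


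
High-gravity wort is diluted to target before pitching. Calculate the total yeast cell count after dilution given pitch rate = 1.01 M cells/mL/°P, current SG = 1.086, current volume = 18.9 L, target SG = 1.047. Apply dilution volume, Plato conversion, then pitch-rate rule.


V_w = V·((SG_c−1)/(SG_t−1)−1);  °P = 259 − 259/SG_t;  cells = rate·(V+V_w)·°P
V_w = 18.9·((1.086−1)/(1.047−1)−1) = 15.6830
V_final = 18.9 + 15.6830 = 34.5830
°P = 259 − 259/1.047 = 11.6266
cells = 1.01·34.5830·11.6266

406.1016 billion cells


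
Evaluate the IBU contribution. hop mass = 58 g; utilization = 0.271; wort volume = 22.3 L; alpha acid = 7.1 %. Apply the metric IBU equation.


IBU = (α/100)·mass·U·1000 / V
IBU = (7.1/100)·58·0.271·1000 / 22.3

50.0439 IBU


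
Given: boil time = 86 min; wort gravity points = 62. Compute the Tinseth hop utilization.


U = 1.65·0.000125^(GP/1000) · (1 − e^(−0.04·t))/4.15
bigness = 1.65·0.000125^(62/1000) = 0.9451
boil_factor = (1 − e^(−0.04·86))/4.15 = 0.2332
U = 0.9451 · 0.2332

0.2204


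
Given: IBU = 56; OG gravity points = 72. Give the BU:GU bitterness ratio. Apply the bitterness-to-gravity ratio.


BU:GU = IBU / OG_points
BU:GU = 56 / 72

0.7778


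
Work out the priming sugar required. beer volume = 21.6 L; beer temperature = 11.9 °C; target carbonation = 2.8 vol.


residual = 14.695·(0.01821 + 0.09011·e^(−0.04·T));  sugar = (target − residual)·4.0·V
residual = 14.695·(0.01821 + 0.09011·e^(−0.04·11.9)) = 1.0903
sugar = (2.8 − 1.0903)·4.0·21.6

147.7222 g


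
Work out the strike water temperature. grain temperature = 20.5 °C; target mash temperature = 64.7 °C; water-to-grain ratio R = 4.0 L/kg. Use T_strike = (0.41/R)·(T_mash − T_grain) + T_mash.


T_strike = (0.41/4.0)·(64.7 − 20.5) + 64.7

69.2305 °C


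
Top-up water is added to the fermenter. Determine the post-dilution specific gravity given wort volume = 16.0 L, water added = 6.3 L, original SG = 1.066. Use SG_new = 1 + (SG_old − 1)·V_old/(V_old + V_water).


pts = (1.066 − 1)·1000·16.0/(16.0 + 6.3) = 47.3543
SG_new = 1 + 47.3543/1000

1.0474


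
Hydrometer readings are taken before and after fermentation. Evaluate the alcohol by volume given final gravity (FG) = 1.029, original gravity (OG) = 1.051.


ABV = (OG − FG) · 131.25
ABV = (1.051 − 1.029) · 131.25

2.8875 % ABV


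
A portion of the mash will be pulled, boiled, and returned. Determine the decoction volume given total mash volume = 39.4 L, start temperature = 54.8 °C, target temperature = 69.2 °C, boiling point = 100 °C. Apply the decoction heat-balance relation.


V_dec = V_total·(T_target − T_start)/(T_boil − T_start)
V_dec = 39.4·(69.2 − 54.8)/(100 − 54.8)

12.5522 L


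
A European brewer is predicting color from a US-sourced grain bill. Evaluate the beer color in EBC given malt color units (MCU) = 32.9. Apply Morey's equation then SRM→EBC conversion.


SRM = 1.4922·MCU^0.6859;  EBC = SRM·1.97
SRM = 1.4922·32.9^0.6859 = 16.3860
EBC = 16.3860·1.97

32.2803 EBC


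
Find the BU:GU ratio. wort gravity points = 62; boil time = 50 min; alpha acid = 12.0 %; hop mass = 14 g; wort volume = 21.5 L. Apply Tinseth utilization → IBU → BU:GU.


U = 1.65·0.000125^(GP/1000)·(1−e^(−0.04t))/4.15;  IBU = (α/100)·m·U·1000/V;  BU:GU = IBU/GP
U = 1.65·0.000125^(62/1000)·(1−e^(−0.04·50))/4.15 = 0.1969
IBU = (12.0/100)·14·0.1969·1000/21.5 = 15.3873
BU:GU = 15.3873/62

0.2482


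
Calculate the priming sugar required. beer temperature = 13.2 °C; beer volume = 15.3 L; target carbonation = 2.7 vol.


residual = 14.695·(0.01821 + 0.09011·e^(−0.04·T));  sugar = (target − residual)·4.0·V
residual = 14.695·(0.01821 + 0.09011·e^(−0.04·13.2)) = 1.0486
sugar = (2.7 − 1.0486)·4.0·15.3

101.0677 g


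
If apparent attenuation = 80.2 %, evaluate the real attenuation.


RA = AA · 0.8192
RA = 80.2 · 0.8192

65.6998 %


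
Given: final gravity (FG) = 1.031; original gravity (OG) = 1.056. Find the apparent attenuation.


AA = (OG − FG)/(OG − 1) · 100
AA = (1.056 − 1.031)/(1.056 − 1) · 100

44.6429 %


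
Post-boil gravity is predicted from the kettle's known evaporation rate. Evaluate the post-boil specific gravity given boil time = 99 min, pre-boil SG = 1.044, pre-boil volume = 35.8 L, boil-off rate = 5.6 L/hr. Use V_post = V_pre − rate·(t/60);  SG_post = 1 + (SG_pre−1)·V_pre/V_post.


V_post = 35.8 − 5.6·(99/60) = 26.5600
SG_post = 1 + (1.044 − 1)·35.8/26.5600

1.0593


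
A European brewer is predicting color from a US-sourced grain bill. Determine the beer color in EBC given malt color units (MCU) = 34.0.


SRM = 1.4922·MCU^0.6859;  EBC = SRM·1.97
SRM = 1.4922·34.0^0.6859 = 16.7598
EBC = 16.7598·1.97

33.0168 EBC


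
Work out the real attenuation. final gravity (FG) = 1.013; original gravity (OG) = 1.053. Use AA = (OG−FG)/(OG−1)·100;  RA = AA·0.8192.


AA = (1.053 − 1.013)/(1.053 − 1)·100 = 75.4717
RA = 75.4717·0.8192

61.8264 %


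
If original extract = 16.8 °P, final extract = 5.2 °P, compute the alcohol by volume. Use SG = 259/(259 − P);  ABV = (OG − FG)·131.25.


OG = 259/(259 − 16.8) = 1.0694
FG = 259/(259 − 5.2) = 1.0205
ABV = (1.0694 − 1.0205)·131.25

6.4149 % ABV


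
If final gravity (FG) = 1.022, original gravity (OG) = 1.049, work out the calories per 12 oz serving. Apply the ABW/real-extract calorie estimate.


ABW = (OG−FG)·131.25·0.79/FG;  °P = 259 − 259/SG (for OG→OE and FG→AE);  RE = 0.1808·OE + 0.8192·AE;  Cal = (6.9·ABW + 4·(RE−0.1))·FG·3.55
ABW = (1.049 − 1.022)·131.25·0.79/1.022 = 2.7393
OE = 259 − 259/1.049 = 12.0982 °P
AE = 259 − 259/1.022 = 5.5753 °P
RE = 0.1808·12.0982 + 0.8192·5.5753 = 6.7547 °P
Cal = (6.9·2.7393 + 4·(6.7547−0.1))·1.022·3.55

165.1506 kcal


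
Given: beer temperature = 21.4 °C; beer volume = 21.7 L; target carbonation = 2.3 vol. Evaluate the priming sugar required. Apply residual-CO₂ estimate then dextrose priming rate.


residual = 14.695·(0.01821 + 0.09011·e^(−0.04·T));  sugar = (target − residual)·4.0·V
residual = 14.695·(0.01821 + 0.09011·e^(−0.04·21.4)) = 0.8302
sugar = (2.3 − 0.8302)·4.0·21.7

127.5805 g


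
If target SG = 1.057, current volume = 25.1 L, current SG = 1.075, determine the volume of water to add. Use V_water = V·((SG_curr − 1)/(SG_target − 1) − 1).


V_water = 25.1·((1.075 − 1)/(1.057 − 1) − 1)

7.9263 L


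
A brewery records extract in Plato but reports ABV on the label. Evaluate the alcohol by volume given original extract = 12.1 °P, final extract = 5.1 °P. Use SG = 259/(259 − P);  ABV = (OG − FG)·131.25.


OG = 259/(259 − 12.1) = 1.0490
FG = 259/(259 − 5.1) = 1.0201
ABV = (1.0490 − 1.0201)·131.25

3.7959 % ABV


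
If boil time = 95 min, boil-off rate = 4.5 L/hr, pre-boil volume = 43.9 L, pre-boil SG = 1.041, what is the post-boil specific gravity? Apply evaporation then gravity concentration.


V_post = V_pre − rate·(t/60);  SG_post = 1 + (SG_pre−1)·V_pre/V_post
V_post = 43.9 − 4.5·(95/60) = 36.7750
SG_post = 1 + (1.041 − 1)·43.9/36.7750

1.0489


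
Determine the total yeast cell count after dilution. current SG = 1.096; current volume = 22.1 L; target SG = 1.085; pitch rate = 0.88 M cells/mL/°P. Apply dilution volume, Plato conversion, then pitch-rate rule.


V_w = V·((SG_c−1)/(SG_t−1)−1);  °P = 259 − 259/SG_t;  cells = rate·(V+V_w)·°P
V_w = 22.1·((1.096−1)/(1.085−1)−1) = 2.8600
V_final = 22.1 + 2.8600 = 24.9600
°P = 259 − 259/1.085 = 20.2903
cells = 0.88·24.9600·20.2903

445.6729 billion cells
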